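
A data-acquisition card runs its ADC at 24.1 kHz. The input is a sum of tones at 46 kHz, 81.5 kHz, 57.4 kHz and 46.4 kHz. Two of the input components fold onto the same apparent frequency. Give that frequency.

fs/2 = 12.05 kHz.
46 kHz mod fs = 21.9 kHz.
21.9 kHz > fs/2 = 12.05 kHz, folds to fs − 21.9 kHz = 2.2 kHz.
81.5 kHz mod fs = 9.2 kHz.
9.2 kHz ≤ fs/2 = 12.05 kHz, appears at 9.2 kHz.
57.4 kHz mod fs = 9.2 kHz.
9.2 kHz ≤ fs/2 = 12.05 kHz, appears at 9.2 kHz.
46.4 kHz mod fs = 22.3 kHz.
22.3 kHz > fs/2 = 12.05 kHz, folds to fs − 22.3 kHz = 1.8 kHz.
57.4 kHz and 81.5 kHz both map to 9.2 kHz.

9.2 kHz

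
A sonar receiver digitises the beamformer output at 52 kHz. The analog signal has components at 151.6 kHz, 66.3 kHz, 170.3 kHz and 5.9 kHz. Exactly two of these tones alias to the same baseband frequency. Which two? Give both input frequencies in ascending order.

fs/2 = 26 kHz.
151.6 kHz mod fs = 47.6 kHz.
47.6 kHz > fs/2 = 26 kHz, folds to fs − 47.6 kHz = 4.4 kHz.
66.3 kHz mod fs = 14.3 kHz.
14.3 kHz ≤ fs/2 = 26 kHz, appears at 14.3 kHz.
170.3 kHz mod fs = 14.3 kHz.
14.3 kHz ≤ fs/2 = 26 kHz, appears at 14.3 kHz.
5.9 kHz ≤ fs/2 = 26 kHz, passes unchanged.
66.3 kHz and 170.3 kHz both map to 14.3 kHz.

66.3 kHz, 170.3 kHz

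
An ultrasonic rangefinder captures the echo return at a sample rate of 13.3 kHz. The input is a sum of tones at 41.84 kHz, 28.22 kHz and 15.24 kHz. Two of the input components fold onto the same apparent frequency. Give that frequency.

1.94 kHz

fs/2 = 6.65 kHz.
41.84 kHz mod fs = 1.94 kHz.
1.94 kHz ≤ fs/2 = 6.65 kHz, appears at 1.94 kHz.
28.22 kHz mod fs = 1.62 kHz.
1.62 kHz ≤ fs/2 = 6.65 kHz, appears at 1.62 kHz.
15.24 kHz mod fs = 1.94 kHz.
1.94 kHz ≤ fs/2 = 6.65 kHz, appears at 1.94 kHz.
15.24 kHz and 41.84 kHz both map to 1.94 kHz.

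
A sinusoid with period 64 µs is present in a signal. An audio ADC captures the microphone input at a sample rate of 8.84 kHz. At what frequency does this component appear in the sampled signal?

T = 64 µs → f = 1/T = 15.625 kHz.
15.625 kHz mod fs = 6.785 kHz.
6.785 kHz > fs/2 = 4.42 kHz, folds to fs − 6.785 kHz = 2.055 kHz.

2.055 kHz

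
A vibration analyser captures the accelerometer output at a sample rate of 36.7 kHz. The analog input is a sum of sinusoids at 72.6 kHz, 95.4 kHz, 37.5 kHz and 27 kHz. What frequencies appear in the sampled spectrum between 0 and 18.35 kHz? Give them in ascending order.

fs/2 = 18.35 kHz.
72.6 kHz mod fs = 35.9 kHz.
35.9 kHz > fs/2 = 18.35 kHz, folds to fs − 35.9 kHz = 0.8 kHz.
95.4 kHz mod fs = 22 kHz.
22 kHz > fs/2 = 18.35 kHz, folds to fs − 22 kHz = 14.7 kHz.
37.5 kHz mod fs = 0.8 kHz.
0.8 kHz ≤ fs/2 = 18.35 kHz, appears at 0.8 kHz.
27 kHz > fs/2 = 18.35 kHz, folds to fs − 27 kHz = 9.7 kHz.
Distinct values: {0.8 kHz, 9.7 kHz, 14.7 kHz}.

0.8 kHz, 9.7 kHz, 14.7 kHz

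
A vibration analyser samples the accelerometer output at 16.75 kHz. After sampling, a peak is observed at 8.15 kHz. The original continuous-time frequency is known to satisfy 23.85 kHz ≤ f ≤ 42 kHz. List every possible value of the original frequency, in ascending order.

24.9 kHz, 25.35 kHz, 41.65 kHz

Frequencies that alias to 8.15 kHz are k·fs ± 8.15 kHz for integer k ≥ 0.
k=0: 8.15 kHz.
k=1: 8.6 kHz, 24.9 kHz.
k=2: 25.35 kHz, 41.65 kHz.
k=3: 42.1 kHz, 58.4 kHz.
Within [23.85 kHz, 42 kHz]: 24.9 kHz, 25.35 kHz, 41.65 kHz.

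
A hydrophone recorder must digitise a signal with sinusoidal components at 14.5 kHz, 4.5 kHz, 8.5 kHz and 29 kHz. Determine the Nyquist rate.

Highest-frequency component: 29 kHz.
Nyquist rate = 2 × 29 kHz = 58 kHz.

58 kHz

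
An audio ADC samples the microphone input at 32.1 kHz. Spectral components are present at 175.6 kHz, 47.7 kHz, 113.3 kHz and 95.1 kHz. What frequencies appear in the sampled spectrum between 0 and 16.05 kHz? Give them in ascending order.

fs/2 = 16.05 kHz.
175.6 kHz mod fs = 15.1 kHz.
15.1 kHz ≤ fs/2 = 16.05 kHz, appears at 15.1 kHz.
47.7 kHz mod fs = 15.6 kHz.
15.6 kHz ≤ fs/2 = 16.05 kHz, appears at 15.6 kHz.
113.3 kHz mod fs = 17 kHz.
17 kHz > fs/2 = 16.05 kHz, folds to fs − 17 kHz = 15.1 kHz.
95.1 kHz mod fs = 30.9 kHz.
30.9 kHz > fs/2 = 16.05 kHz, folds to fs − 30.9 kHz = 1.2 kHz.
Distinct values: {1.2 kHz, 15.1 kHz, 15.6 kHz}.

1.2 kHz, 15.1 kHz, 15.6 kHz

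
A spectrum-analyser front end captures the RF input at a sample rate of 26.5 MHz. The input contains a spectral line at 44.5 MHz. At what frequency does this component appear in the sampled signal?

44.5 MHz mod fs = 18 MHz.
18 MHz > fs/2 = 13.25 MHz, folds to fs − 18 MHz = 8.5 MHz.

8.5 MHz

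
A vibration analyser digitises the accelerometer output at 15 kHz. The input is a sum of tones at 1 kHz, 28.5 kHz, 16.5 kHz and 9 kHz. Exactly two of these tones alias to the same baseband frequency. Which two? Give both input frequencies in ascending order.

16.5 kHz, 28.5 kHz

fs/2 = 7.5 kHz.
1 kHz ≤ fs/2 = 7.5 kHz, passes unchanged.
28.5 kHz mod fs = 13.5 kHz.
13.5 kHz > fs/2 = 7.5 kHz, folds to fs − 13.5 kHz = 1.5 kHz.
16.5 kHz mod fs = 1.5 kHz.
1.5 kHz ≤ fs/2 = 7.5 kHz, appears at 1.5 kHz.
9 kHz > fs/2 = 7.5 kHz, folds to fs − 9 kHz = 6 kHz.
16.5 kHz and 28.5 kHz both map to 1.5 kHz.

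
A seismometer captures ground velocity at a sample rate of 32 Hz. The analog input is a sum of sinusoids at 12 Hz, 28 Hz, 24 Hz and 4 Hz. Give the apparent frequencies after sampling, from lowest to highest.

fs/2 = 16 Hz.
12 Hz ≤ fs/2 = 16 Hz, passes unchanged.
28 Hz > fs/2 = 16 Hz, folds to fs − 28 Hz = 4 Hz.
24 Hz > fs/2 = 16 Hz, folds to fs − 24 Hz = 8 Hz.
4 Hz ≤ fs/2 = 16 Hz, passes unchanged.
Distinct values: {4 Hz, 8 Hz, 12 Hz}.

4 Hz, 8 Hz, 12 Hz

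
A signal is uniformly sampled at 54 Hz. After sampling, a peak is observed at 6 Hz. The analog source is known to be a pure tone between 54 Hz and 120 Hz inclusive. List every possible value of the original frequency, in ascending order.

60 Hz, 102 Hz, 114 Hz

Frequencies that alias to 6 Hz are k·fs ± 6 Hz for integer k ≥ 0.
k=0: 6 Hz.
k=1: 48 Hz, 60 Hz.
k=2: 102 Hz, 114 Hz.
k=3: 156 Hz, 168 Hz.
Within [54 Hz, 120 Hz]: 60 Hz, 102 Hz, 114 Hz.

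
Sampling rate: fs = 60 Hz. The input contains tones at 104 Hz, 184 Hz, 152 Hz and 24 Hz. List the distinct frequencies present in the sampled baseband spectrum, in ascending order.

4 Hz, 16 Hz, 24 Hz, 28 Hz

fs/2 = 30 Hz.
104 Hz mod fs = 44 Hz.
44 Hz > fs/2 = 30 Hz, folds to fs − 44 Hz = 16 Hz.
184 Hz mod fs = 4 Hz.
4 Hz ≤ fs/2 = 30 Hz, appears at 4 Hz.
152 Hz mod fs = 32 Hz.
32 Hz > fs/2 = 30 Hz, folds to fs − 32 Hz = 28 Hz.
24 Hz ≤ fs/2 = 30 Hz, passes unchanged.
Distinct values: {4 Hz, 16 Hz, 24 Hz, 28 Hz}.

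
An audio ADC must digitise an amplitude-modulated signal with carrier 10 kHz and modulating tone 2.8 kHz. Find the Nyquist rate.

25.6 kHz

AM sidebands sit at fc ± fm = 7.2 kHz and 12.8 kHz.
Highest-frequency component: 12.8 kHz.
Nyquist rate = 2 × 12.8 kHz = 25.6 kHz.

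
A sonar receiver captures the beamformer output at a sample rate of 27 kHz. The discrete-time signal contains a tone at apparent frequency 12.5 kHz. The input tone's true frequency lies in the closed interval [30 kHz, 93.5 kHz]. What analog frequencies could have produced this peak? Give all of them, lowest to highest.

Frequencies that alias to 12.5 kHz are k·fs ± 12.5 kHz for integer k ≥ 0.
k=0: 12.5 kHz.
k=1: 14.5 kHz, 39.5 kHz.
k=2: 41.5 kHz, 66.5 kHz.
k=3: 68.5 kHz, 93.5 kHz.
k=4: 95.5 kHz, 120.5 kHz.
Within [30 kHz, 93.5 kHz]: 39.5 kHz, 41.5 kHz, 66.5 kHz, 68.5 kHz, 93.5 kHz.

39.5 kHz, 41.5 kHz, 66.5 kHz, 68.5 kHz, 93.5 kHz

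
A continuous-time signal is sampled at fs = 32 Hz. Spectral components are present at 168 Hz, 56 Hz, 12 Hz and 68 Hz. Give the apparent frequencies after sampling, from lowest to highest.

fs/2 = 16 Hz.
168 Hz mod fs = 8 Hz.
8 Hz ≤ fs/2 = 16 Hz, appears at 8 Hz.
56 Hz mod fs = 24 Hz.
24 Hz > fs/2 = 16 Hz, folds to fs − 24 Hz = 8 Hz.
12 Hz ≤ fs/2 = 16 Hz, passes unchanged.
68 Hz mod fs = 4 Hz.
4 Hz ≤ fs/2 = 16 Hz, appears at 4 Hz.
Distinct values: {4 Hz, 8 Hz, 12 Hz}.

4 Hz, 8 Hz, 12 Hz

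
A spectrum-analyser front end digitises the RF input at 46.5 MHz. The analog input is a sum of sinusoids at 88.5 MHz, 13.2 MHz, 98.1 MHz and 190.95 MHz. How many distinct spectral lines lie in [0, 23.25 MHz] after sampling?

fs/2 = 23.25 MHz.
88.5 MHz mod fs = 42 MHz.
42 MHz > fs/2 = 23.25 MHz, folds to fs − 42 MHz = 4.5 MHz.
13.2 MHz ≤ fs/2 = 23.25 MHz, passes unchanged.
98.1 MHz mod fs = 5.1 MHz.
5.1 MHz ≤ fs/2 = 23.25 MHz, appears at 5.1 MHz.
190.95 MHz mod fs = 4.95 MHz.
4.95 MHz ≤ fs/2 = 23.25 MHz, appears at 4.95 MHz.
Distinct values: {4.5 MHz, 4.95 MHz, 5.1 MHz, 13.2 MHz} → 4.

4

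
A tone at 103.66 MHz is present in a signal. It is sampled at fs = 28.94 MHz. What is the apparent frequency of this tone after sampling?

12.1 MHz

103.66 MHz mod fs = 16.84 MHz.
16.84 MHz > fs/2 = 14.47 MHz, folds to fs − 16.84 MHz = 12.1 MHz.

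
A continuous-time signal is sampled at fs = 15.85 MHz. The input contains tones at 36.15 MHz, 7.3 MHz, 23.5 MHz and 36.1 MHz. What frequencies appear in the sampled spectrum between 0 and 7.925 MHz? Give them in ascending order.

4.4 MHz, 4.45 MHz, 7.3 MHz, 7.65 MHz

fs/2 = 7.925 MHz.
36.15 MHz mod fs = 4.45 MHz.
4.45 MHz ≤ fs/2 = 7.925 MHz, appears at 4.45 MHz.
7.3 MHz ≤ fs/2 = 7.925 MHz, passes unchanged.
23.5 MHz mod fs = 7.65 MHz.
7.65 MHz ≤ fs/2 = 7.925 MHz, appears at 7.65 MHz.
36.1 MHz mod fs = 4.4 MHz.
4.4 MHz ≤ fs/2 = 7.925 MHz, appears at 4.4 MHz.
Distinct values: {4.4 MHz, 4.45 MHz, 7.3 MHz, 7.65 MHz}.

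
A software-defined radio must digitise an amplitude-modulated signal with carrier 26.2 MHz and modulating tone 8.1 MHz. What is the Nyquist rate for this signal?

68.6 MHz

AM sidebands sit at fc ± fm = 18.1 MHz and 34.3 MHz.
Highest-frequency component: 34.3 MHz.
Nyquist rate = 2 × 34.3 MHz = 68.6 MHz.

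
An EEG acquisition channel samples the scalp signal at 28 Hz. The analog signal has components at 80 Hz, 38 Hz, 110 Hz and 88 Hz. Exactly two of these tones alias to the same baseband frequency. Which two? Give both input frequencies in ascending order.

80 Hz, 88 Hz

fs/2 = 14 Hz.
80 Hz mod fs = 24 Hz.
24 Hz > fs/2 = 14 Hz, folds to fs − 24 Hz = 4 Hz.
38 Hz mod fs = 10 Hz.
10 Hz ≤ fs/2 = 14 Hz, appears at 10 Hz.
110 Hz mod fs = 26 Hz.
26 Hz > fs/2 = 14 Hz, folds to fs − 26 Hz = 2 Hz.
88 Hz mod fs = 4 Hz.
4 Hz ≤ fs/2 = 14 Hz, appears at 4 Hz.
80 Hz and 88 Hz both map to 4 Hz.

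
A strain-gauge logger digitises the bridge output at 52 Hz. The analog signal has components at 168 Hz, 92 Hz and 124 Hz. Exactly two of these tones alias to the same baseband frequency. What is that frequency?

fs/2 = 26 Hz.
168 Hz mod fs = 12 Hz.
12 Hz ≤ fs/2 = 26 Hz, appears at 12 Hz.
92 Hz mod fs = 40 Hz.
40 Hz > fs/2 = 26 Hz, folds to fs − 40 Hz = 12 Hz.
124 Hz mod fs = 20 Hz.
20 Hz ≤ fs/2 = 26 Hz, appears at 20 Hz.
92 Hz and 168 Hz both map to 12 Hz.

12 Hz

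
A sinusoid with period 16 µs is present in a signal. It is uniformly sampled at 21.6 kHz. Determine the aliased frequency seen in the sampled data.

T = 16 µs → f = 1/T = 62.5 kHz.
62.5 kHz mod fs = 19.3 kHz.
19.3 kHz > fs/2 = 10.8 kHz, folds to fs − 19.3 kHz = 2.3 kHz.

2.3 kHz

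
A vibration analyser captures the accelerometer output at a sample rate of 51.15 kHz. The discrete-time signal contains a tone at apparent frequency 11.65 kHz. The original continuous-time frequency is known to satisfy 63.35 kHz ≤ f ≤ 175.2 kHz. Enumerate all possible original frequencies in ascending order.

Frequencies that alias to 11.65 kHz are k·fs ± 11.65 kHz for integer k ≥ 0.
k=0: 11.65 kHz.
k=1: 39.5 kHz, 62.8 kHz.
k=2: 90.65 kHz, 113.95 kHz.
k=3: 141.8 kHz, 165.1 kHz.
k=4: 192.95 kHz, 216.25 kHz.
Within [63.35 kHz, 175.2 kHz]: 90.65 kHz, 113.95 kHz, 141.8 kHz, 165.1 kHz.

90.65 kHz, 113.95 kHz, 141.8 kHz, 165.1 kHz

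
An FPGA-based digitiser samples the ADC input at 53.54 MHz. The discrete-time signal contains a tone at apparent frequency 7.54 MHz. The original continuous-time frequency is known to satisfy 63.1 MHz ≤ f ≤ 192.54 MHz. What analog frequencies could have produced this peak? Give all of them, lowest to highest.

Frequencies that alias to 7.54 MHz are k·fs ± 7.54 MHz for integer k ≥ 0.
k=0: 7.54 MHz.
k=1: 46 MHz, 61.08 MHz.
k=2: 99.54 MHz, 114.62 MHz.
k=3: 153.08 MHz, 168.16 MHz.
k=4: 206.62 MHz, 221.7 MHz.
Within [63.1 MHz, 192.54 MHz]: 99.54 MHz, 114.62 MHz, 153.08 MHz, 168.16 MHz.

99.54 MHz, 114.62 MHz, 153.08 MHz, 168.16 MHz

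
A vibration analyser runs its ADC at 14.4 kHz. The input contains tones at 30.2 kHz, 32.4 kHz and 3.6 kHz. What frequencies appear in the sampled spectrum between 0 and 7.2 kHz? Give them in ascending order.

1.4 kHz, 3.6 kHz

fs/2 = 7.2 kHz.
30.2 kHz mod fs = 1.4 kHz.
1.4 kHz ≤ fs/2 = 7.2 kHz, appears at 1.4 kHz.
32.4 kHz mod fs = 3.6 kHz.
3.6 kHz ≤ fs/2 = 7.2 kHz, appears at 3.6 kHz.
3.6 kHz ≤ fs/2 = 7.2 kHz, passes unchanged.
Distinct values: {1.4 kHz, 3.6 kHz}.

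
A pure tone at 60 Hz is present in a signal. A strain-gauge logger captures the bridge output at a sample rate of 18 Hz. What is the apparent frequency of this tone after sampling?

6 Hz

60 Hz mod fs = 6 Hz.
6 Hz ≤ fs/2 = 9 Hz, appears at 6 Hz.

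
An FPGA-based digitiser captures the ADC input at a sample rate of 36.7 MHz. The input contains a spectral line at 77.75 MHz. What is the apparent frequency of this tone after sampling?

4.35 MHz

77.75 MHz mod fs = 4.35 MHz.
4.35 MHz ≤ fs/2 = 18.35 MHz, appears at 4.35 MHz.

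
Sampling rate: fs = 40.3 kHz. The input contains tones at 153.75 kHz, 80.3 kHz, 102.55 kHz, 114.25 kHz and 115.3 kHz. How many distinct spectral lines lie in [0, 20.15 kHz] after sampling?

fs/2 = 20.15 kHz.
153.75 kHz mod fs = 32.85 kHz.
32.85 kHz > fs/2 = 20.15 kHz, folds to fs − 32.85 kHz = 7.45 kHz.
80.3 kHz mod fs = 40 kHz.
40 kHz > fs/2 = 20.15 kHz, folds to fs − 40 kHz = 0.3 kHz.
102.55 kHz mod fs = 21.95 kHz.
21.95 kHz > fs/2 = 20.15 kHz, folds to fs − 21.95 kHz = 18.35 kHz.
114.25 kHz mod fs = 33.65 kHz.
33.65 kHz > fs/2 = 20.15 kHz, folds to fs − 33.65 kHz = 6.65 kHz.
115.3 kHz mod fs = 34.7 kHz.
34.7 kHz > fs/2 = 20.15 kHz, folds to fs − 34.7 kHz = 5.6 kHz.
Distinct values: {0.3 kHz, 5.6 kHz, 6.65 kHz, 7.45 kHz, 18.35 kHz} → 5.

5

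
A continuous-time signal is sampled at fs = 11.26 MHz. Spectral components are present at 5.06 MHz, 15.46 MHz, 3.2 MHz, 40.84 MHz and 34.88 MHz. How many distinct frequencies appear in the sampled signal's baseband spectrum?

fs/2 = 5.63 MHz.
5.06 MHz ≤ fs/2 = 5.63 MHz, passes unchanged.
15.46 MHz mod fs = 4.2 MHz.
4.2 MHz ≤ fs/2 = 5.63 MHz, appears at 4.2 MHz.
3.2 MHz ≤ fs/2 = 5.63 MHz, passes unchanged.
40.84 MHz mod fs = 7.06 MHz.
7.06 MHz > fs/2 = 5.63 MHz, folds to fs − 7.06 MHz = 4.2 MHz.
34.88 MHz mod fs = 1.1 MHz.
1.1 MHz ≤ fs/2 = 5.63 MHz, appears at 1.1 MHz.
Distinct values: {1.1 MHz, 3.2 MHz, 4.2 MHz, 5.06 MHz} → 4.

4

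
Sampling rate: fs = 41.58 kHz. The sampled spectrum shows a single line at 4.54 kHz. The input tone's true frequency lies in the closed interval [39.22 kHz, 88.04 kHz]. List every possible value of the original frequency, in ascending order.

Frequencies that alias to 4.54 kHz are k·fs ± 4.54 kHz for integer k ≥ 0.
k=0: 4.54 kHz.
k=1: 37.04 kHz, 46.12 kHz.
k=2: 78.62 kHz, 87.7 kHz.
k=3: 120.2 kHz, 129.28 kHz.
Within [39.22 kHz, 88.04 kHz]: 46.12 kHz, 78.62 kHz, 87.7 kHz.

46.12 kHz, 78.62 kHz, 87.7 kHz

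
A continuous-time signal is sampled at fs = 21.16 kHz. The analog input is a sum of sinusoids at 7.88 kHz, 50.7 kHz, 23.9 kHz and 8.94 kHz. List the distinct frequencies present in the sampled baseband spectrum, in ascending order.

fs/2 = 10.58 kHz.
7.88 kHz ≤ fs/2 = 10.58 kHz, passes unchanged.
50.7 kHz mod fs = 8.38 kHz.
8.38 kHz ≤ fs/2 = 10.58 kHz, appears at 8.38 kHz.
23.9 kHz mod fs = 2.74 kHz.
2.74 kHz ≤ fs/2 = 10.58 kHz, appears at 2.74 kHz.
8.94 kHz ≤ fs/2 = 10.58 kHz, passes unchanged.
Distinct values: {2.74 kHz, 7.88 kHz, 8.38 kHz, 8.94 kHz}.

2.74 kHz, 7.88 kHz, 8.38 kHz, 8.94 kHz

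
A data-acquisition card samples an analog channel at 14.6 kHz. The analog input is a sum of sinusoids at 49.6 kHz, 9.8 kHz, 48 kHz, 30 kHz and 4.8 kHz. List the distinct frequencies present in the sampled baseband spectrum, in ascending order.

fs/2 = 7.3 kHz.
49.6 kHz mod fs = 5.8 kHz.
5.8 kHz ≤ fs/2 = 7.3 kHz, appears at 5.8 kHz.
9.8 kHz > fs/2 = 7.3 kHz, folds to fs − 9.8 kHz = 4.8 kHz.
48 kHz mod fs = 4.2 kHz.
4.2 kHz ≤ fs/2 = 7.3 kHz, appears at 4.2 kHz.
30 kHz mod fs = 0.8 kHz.
0.8 kHz ≤ fs/2 = 7.3 kHz, appears at 0.8 kHz.
4.8 kHz ≤ fs/2 = 7.3 kHz, passes unchanged.
Distinct values: {0.8 kHz, 4.2 kHz, 4.8 kHz, 5.8 kHz}.

0.8 kHz, 4.2 kHz, 4.8 kHz, 5.8 kHz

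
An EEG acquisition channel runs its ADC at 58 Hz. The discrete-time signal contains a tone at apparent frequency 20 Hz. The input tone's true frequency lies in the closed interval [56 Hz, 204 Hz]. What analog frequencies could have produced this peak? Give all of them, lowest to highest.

78 Hz, 96 Hz, 136 Hz, 154 Hz, 194 Hz

Frequencies that alias to 20 Hz are k·fs ± 20 Hz for integer k ≥ 0.
k=0: 20 Hz.
k=1: 38 Hz, 78 Hz.
k=2: 96 Hz, 136 Hz.
k=3: 154 Hz, 194 Hz.
k=4: 212 Hz, 252 Hz.
Within [56 Hz, 204 Hz]: 78 Hz, 96 Hz, 136 Hz, 154 Hz, 194 Hz.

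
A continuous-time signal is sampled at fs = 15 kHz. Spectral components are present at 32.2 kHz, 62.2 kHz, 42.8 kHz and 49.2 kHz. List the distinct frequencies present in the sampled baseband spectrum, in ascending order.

2.2 kHz, 4.2 kHz

fs/2 = 7.5 kHz.
32.2 kHz mod fs = 2.2 kHz.
2.2 kHz ≤ fs/2 = 7.5 kHz, appears at 2.2 kHz.
62.2 kHz mod fs = 2.2 kHz.
2.2 kHz ≤ fs/2 = 7.5 kHz, appears at 2.2 kHz.
42.8 kHz mod fs = 12.8 kHz.
12.8 kHz > fs/2 = 7.5 kHz, folds to fs − 12.8 kHz = 2.2 kHz.
49.2 kHz mod fs = 4.2 kHz.
4.2 kHz ≤ fs/2 = 7.5 kHz, appears at 4.2 kHz.
Distinct values: {2.2 kHz, 4.2 kHz}.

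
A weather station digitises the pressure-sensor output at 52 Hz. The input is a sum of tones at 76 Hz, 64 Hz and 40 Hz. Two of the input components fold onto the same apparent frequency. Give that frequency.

fs/2 = 26 Hz.
76 Hz mod fs = 24 Hz.
24 Hz ≤ fs/2 = 26 Hz, appears at 24 Hz.
64 Hz mod fs = 12 Hz.
12 Hz ≤ fs/2 = 26 Hz, appears at 12 Hz.
40 Hz > fs/2 = 26 Hz, folds to fs − 40 Hz = 12 Hz.
40 Hz and 64 Hz both map to 12 Hz.

12 Hz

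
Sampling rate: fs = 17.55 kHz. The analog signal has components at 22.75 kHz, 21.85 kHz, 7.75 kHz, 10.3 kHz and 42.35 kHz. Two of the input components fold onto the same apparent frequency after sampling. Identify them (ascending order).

fs/2 = 8.775 kHz.
22.75 kHz mod fs = 5.2 kHz.
5.2 kHz ≤ fs/2 = 8.775 kHz, appears at 5.2 kHz.
21.85 kHz mod fs = 4.3 kHz.
4.3 kHz ≤ fs/2 = 8.775 kHz, appears at 4.3 kHz.
7.75 kHz ≤ fs/2 = 8.775 kHz, passes unchanged.
10.3 kHz > fs/2 = 8.775 kHz, folds to fs − 10.3 kHz = 7.25 kHz.
42.35 kHz mod fs = 7.25 kHz.
7.25 kHz ≤ fs/2 = 8.775 kHz, appears at 7.25 kHz.
10.3 kHz and 42.35 kHz both map to 7.25 kHz.

10.3 kHz, 42.35 kHz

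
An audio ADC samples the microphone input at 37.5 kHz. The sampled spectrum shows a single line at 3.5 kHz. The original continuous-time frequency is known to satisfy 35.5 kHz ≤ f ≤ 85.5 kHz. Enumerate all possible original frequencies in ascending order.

41 kHz, 71.5 kHz, 78.5 kHz

Frequencies that alias to 3.5 kHz are k·fs ± 3.5 kHz for integer k ≥ 0.
k=0: 3.5 kHz.
k=1: 34 kHz, 41 kHz.
k=2: 71.5 kHz, 78.5 kHz.
k=3: 109 kHz, 116 kHz.
Within [35.5 kHz, 85.5 kHz]: 41 kHz, 71.5 kHz, 78.5 kHz.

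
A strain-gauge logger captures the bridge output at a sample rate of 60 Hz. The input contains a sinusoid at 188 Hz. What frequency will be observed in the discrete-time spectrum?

8 Hz

188 Hz mod fs = 8 Hz.
8 Hz ≤ fs/2 = 30 Hz, appears at 8 Hz.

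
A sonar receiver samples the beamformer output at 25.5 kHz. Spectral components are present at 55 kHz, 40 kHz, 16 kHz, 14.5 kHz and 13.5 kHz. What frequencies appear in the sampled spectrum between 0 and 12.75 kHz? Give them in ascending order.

4 kHz, 9.5 kHz, 11 kHz, 12 kHz

fs/2 = 12.75 kHz.
55 kHz mod fs = 4 kHz.
4 kHz ≤ fs/2 = 12.75 kHz, appears at 4 kHz.
40 kHz mod fs = 14.5 kHz.
14.5 kHz > fs/2 = 12.75 kHz, folds to fs − 14.5 kHz = 11 kHz.
16 kHz > fs/2 = 12.75 kHz, folds to fs − 16 kHz = 9.5 kHz.
14.5 kHz > fs/2 = 12.75 kHz, folds to fs − 14.5 kHz = 11 kHz.
13.5 kHz > fs/2 = 12.75 kHz, folds to fs − 13.5 kHz = 12 kHz.
Distinct values: {4 kHz, 9.5 kHz, 11 kHz, 12 kHz}.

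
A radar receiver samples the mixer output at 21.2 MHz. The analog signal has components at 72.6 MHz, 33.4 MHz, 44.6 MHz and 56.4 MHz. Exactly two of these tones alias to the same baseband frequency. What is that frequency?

fs/2 = 10.6 MHz.
72.6 MHz mod fs = 9 MHz.
9 MHz ≤ fs/2 = 10.6 MHz, appears at 9 MHz.
33.4 MHz mod fs = 12.2 MHz.
12.2 MHz > fs/2 = 10.6 MHz, folds to fs − 12.2 MHz = 9 MHz.
44.6 MHz mod fs = 2.2 MHz.
2.2 MHz ≤ fs/2 = 10.6 MHz, appears at 2.2 MHz.
56.4 MHz mod fs = 14 MHz.
14 MHz > fs/2 = 10.6 MHz, folds to fs − 14 MHz = 7.2 MHz.
33.4 MHz and 72.6 MHz both map to 9 MHz.

9 MHz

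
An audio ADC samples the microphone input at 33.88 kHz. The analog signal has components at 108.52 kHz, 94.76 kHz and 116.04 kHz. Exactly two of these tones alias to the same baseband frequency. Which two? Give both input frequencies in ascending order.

94.76 kHz, 108.52 kHz

fs/2 = 16.94 kHz.
108.52 kHz mod fs = 6.88 kHz.
6.88 kHz ≤ fs/2 = 16.94 kHz, appears at 6.88 kHz.
94.76 kHz mod fs = 27 kHz.
27 kHz > fs/2 = 16.94 kHz, folds to fs − 27 kHz = 6.88 kHz.
116.04 kHz mod fs = 14.4 kHz.
14.4 kHz ≤ fs/2 = 16.94 kHz, appears at 14.4 kHz.
94.76 kHz and 108.52 kHz both map to 6.88 kHz.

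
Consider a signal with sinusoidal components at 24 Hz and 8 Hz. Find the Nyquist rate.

48 Hz

Highest-frequency component: 24 Hz.
Nyquist rate = 2 × 24 Hz = 48 Hz.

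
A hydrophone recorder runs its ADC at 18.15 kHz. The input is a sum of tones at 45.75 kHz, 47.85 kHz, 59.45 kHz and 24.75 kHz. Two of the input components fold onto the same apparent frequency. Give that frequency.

6.6 kHz

fs/2 = 9.075 kHz.
45.75 kHz mod fs = 9.45 kHz.
9.45 kHz > fs/2 = 9.075 kHz, folds to fs − 9.45 kHz = 8.7 kHz.
47.85 kHz mod fs = 11.55 kHz.
11.55 kHz > fs/2 = 9.075 kHz, folds to fs − 11.55 kHz = 6.6 kHz.
59.45 kHz mod fs = 5 kHz.
5 kHz ≤ fs/2 = 9.075 kHz, appears at 5 kHz.
24.75 kHz mod fs = 6.6 kHz.
6.6 kHz ≤ fs/2 = 9.075 kHz, appears at 6.6 kHz.
24.75 kHz and 47.85 kHz both map to 6.6 kHz.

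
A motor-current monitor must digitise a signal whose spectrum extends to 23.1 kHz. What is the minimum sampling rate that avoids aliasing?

Nyquist rate = 2 × 23.1 kHz = 46.2 kHz.

46.2 kHz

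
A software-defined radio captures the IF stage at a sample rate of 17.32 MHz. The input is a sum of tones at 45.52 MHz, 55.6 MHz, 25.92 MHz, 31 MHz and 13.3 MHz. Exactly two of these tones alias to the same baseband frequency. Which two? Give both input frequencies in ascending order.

31 MHz, 55.6 MHz

fs/2 = 8.66 MHz.
45.52 MHz mod fs = 10.88 MHz.
10.88 MHz > fs/2 = 8.66 MHz, folds to fs − 10.88 MHz = 6.44 MHz.
55.6 MHz mod fs = 3.64 MHz.
3.64 MHz ≤ fs/2 = 8.66 MHz, appears at 3.64 MHz.
25.92 MHz mod fs = 8.6 MHz.
8.6 MHz ≤ fs/2 = 8.66 MHz, appears at 8.6 MHz.
31 MHz mod fs = 13.68 MHz.
13.68 MHz > fs/2 = 8.66 MHz, folds to fs − 13.68 MHz = 3.64 MHz.
13.3 MHz > fs/2 = 8.66 MHz, folds to fs − 13.3 MHz = 4.02 MHz.
31 MHz and 55.6 MHz both map to 3.64 MHz.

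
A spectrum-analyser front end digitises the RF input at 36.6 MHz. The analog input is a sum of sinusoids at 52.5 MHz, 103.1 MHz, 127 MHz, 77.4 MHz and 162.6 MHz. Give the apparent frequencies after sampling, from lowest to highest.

fs/2 = 18.3 MHz.
52.5 MHz mod fs = 15.9 MHz.
15.9 MHz ≤ fs/2 = 18.3 MHz, appears at 15.9 MHz.
103.1 MHz mod fs = 29.9 MHz.
29.9 MHz > fs/2 = 18.3 MHz, folds to fs − 29.9 MHz = 6.7 MHz.
127 MHz mod fs = 17.2 MHz.
17.2 MHz ≤ fs/2 = 18.3 MHz, appears at 17.2 MHz.
77.4 MHz mod fs = 4.2 MHz.
4.2 MHz ≤ fs/2 = 18.3 MHz, appears at 4.2 MHz.
162.6 MHz mod fs = 16.2 MHz.
16.2 MHz ≤ fs/2 = 18.3 MHz, appears at 16.2 MHz.
Distinct values: {4.2 MHz, 6.7 MHz, 15.9 MHz, 16.2 MHz, 17.2 MHz}.

4.2 MHz, 6.7 MHz, 15.9 MHz, 16.2 MHz, 17.2 MHz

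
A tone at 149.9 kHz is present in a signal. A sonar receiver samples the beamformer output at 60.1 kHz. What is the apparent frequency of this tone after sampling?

149.9 kHz mod fs = 29.7 kHz.
29.7 kHz ≤ fs/2 = 30.05 kHz, appears at 29.7 kHz.

29.7 kHz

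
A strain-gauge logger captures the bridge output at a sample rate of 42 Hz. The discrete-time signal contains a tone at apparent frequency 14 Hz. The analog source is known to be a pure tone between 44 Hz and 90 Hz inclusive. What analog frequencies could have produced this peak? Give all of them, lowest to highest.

Frequencies that alias to 14 Hz are k·fs ± 14 Hz for integer k ≥ 0.
k=0: 14 Hz.
k=1: 28 Hz, 56 Hz.
k=2: 70 Hz, 98 Hz.
k=3: 112 Hz, 140 Hz.
Within [44 Hz, 90 Hz]: 56 Hz, 70 Hz.

56 Hz, 70 Hz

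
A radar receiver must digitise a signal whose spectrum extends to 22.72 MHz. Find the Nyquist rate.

Nyquist rate = 2 × 22.72 MHz = 45.44 MHz.

45.44 MHz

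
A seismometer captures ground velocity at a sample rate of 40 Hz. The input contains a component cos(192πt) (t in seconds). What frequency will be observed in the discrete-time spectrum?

ω = 192π rad/s → f = ω/(2π) = 96 Hz.
96 Hz mod fs = 16 Hz.
16 Hz ≤ fs/2 = 20 Hz, appears at 16 Hz.

16 Hz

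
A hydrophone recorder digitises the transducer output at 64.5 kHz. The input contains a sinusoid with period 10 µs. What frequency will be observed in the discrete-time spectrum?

29 kHz

T = 10 µs → f = 1/T = 100 kHz.
100 kHz mod fs = 35.5 kHz.
35.5 kHz > fs/2 = 32.25 kHz, folds to fs − 35.5 kHz = 29 kHz.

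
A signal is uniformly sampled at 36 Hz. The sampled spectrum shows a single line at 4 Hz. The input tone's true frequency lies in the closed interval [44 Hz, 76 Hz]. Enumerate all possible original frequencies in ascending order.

68 Hz, 76 Hz

Frequencies that alias to 4 Hz are k·fs ± 4 Hz for integer k ≥ 0.
k=0: 4 Hz.
k=1: 32 Hz, 40 Hz.
k=2: 68 Hz, 76 Hz.
k=3: 104 Hz, 112 Hz.
Within [44 Hz, 76 Hz]: 68 Hz, 76 Hz.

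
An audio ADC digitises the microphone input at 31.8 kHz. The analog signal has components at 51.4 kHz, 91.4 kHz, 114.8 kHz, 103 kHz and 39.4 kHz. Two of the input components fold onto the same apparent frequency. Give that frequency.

fs/2 = 15.9 kHz.
51.4 kHz mod fs = 19.6 kHz.
19.6 kHz > fs/2 = 15.9 kHz, folds to fs − 19.6 kHz = 12.2 kHz.
91.4 kHz mod fs = 27.8 kHz.
27.8 kHz > fs/2 = 15.9 kHz, folds to fs − 27.8 kHz = 4 kHz.
114.8 kHz mod fs = 19.4 kHz.
19.4 kHz > fs/2 = 15.9 kHz, folds to fs − 19.4 kHz = 12.4 kHz.
103 kHz mod fs = 7.6 kHz.
7.6 kHz ≤ fs/2 = 15.9 kHz, appears at 7.6 kHz.
39.4 kHz mod fs = 7.6 kHz.
7.6 kHz ≤ fs/2 = 15.9 kHz, appears at 7.6 kHz.
39.4 kHz and 103 kHz both map to 7.6 kHz.

7.6 kHz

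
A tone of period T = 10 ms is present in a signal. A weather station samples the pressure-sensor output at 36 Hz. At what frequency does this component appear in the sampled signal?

8 Hz

T = 10 ms → f = 1/T = 100 Hz.
100 Hz mod fs = 28 Hz.
28 Hz > fs/2 = 18 Hz, folds to fs − 28 Hz = 8 Hz.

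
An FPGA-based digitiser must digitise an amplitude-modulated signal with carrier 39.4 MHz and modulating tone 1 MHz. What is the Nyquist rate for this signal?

80.8 MHz

AM sidebands sit at fc ± fm = 38.4 MHz and 40.4 MHz.
Highest-frequency component: 40.4 MHz.
Nyquist rate = 2 × 40.4 MHz = 80.8 MHz.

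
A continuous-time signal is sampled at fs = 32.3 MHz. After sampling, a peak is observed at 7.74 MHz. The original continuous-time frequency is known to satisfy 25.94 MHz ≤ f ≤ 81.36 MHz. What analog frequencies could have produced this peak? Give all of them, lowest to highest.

40.04 MHz, 56.86 MHz, 72.34 MHz

Frequencies that alias to 7.74 MHz are k·fs ± 7.74 MHz for integer k ≥ 0.
k=0: 7.74 MHz.
k=1: 24.56 MHz, 40.04 MHz.
k=2: 56.86 MHz, 72.34 MHz.
k=3: 89.16 MHz, 104.64 MHz.
Within [25.94 MHz, 81.36 MHz]: 40.04 MHz, 56.86 MHz, 72.34 MHz.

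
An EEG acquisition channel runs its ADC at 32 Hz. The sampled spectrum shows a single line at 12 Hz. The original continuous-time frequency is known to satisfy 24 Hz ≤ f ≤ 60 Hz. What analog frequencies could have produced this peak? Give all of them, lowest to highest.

44 Hz, 52 Hz

Frequencies that alias to 12 Hz are k·fs ± 12 Hz for integer k ≥ 0.
k=0: 12 Hz.
k=1: 20 Hz, 44 Hz.
k=2: 52 Hz, 76 Hz.
k=3: 84 Hz, 108 Hz.
Within [24 Hz, 60 Hz]: 44 Hz, 52 Hz.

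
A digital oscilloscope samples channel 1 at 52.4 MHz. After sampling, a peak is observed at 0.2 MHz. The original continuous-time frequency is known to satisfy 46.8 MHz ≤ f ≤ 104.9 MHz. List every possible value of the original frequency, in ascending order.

52.2 MHz, 52.6 MHz, 104.6 MHz

Frequencies that alias to 0.2 MHz are k·fs ± 0.2 MHz for integer k ≥ 0.
k=0: 0.2 MHz.
k=1: 52.2 MHz, 52.6 MHz.
k=2: 104.6 MHz, 105 MHz.
k=3: 157 MHz, 157.4 MHz.
Within [46.8 MHz, 104.9 MHz]: 52.2 MHz, 52.6 MHz, 104.6 MHz.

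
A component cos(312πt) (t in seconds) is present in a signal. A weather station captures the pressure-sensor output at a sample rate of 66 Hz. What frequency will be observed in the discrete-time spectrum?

24 Hz

ω = 312π rad/s → f = ω/(2π) = 156 Hz.
156 Hz mod fs = 24 Hz.
24 Hz ≤ fs/2 = 33 Hz, appears at 24 Hz.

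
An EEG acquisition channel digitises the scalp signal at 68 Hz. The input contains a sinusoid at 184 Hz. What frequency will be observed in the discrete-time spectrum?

184 Hz mod fs = 48 Hz.
48 Hz > fs/2 = 34 Hz, folds to fs − 48 Hz = 20 Hz.

20 Hz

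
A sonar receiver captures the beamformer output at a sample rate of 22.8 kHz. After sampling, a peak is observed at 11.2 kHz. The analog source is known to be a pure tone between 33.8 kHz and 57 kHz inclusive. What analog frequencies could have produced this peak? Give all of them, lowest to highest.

Frequencies that alias to 11.2 kHz are k·fs ± 11.2 kHz for integer k ≥ 0.
k=0: 11.2 kHz.
k=1: 11.6 kHz, 34 kHz.
k=2: 34.4 kHz, 56.8 kHz.
k=3: 57.2 kHz, 79.6 kHz.
Within [33.8 kHz, 57 kHz]: 34 kHz, 34.4 kHz, 56.8 kHz.

34 kHz, 34.4 kHz, 56.8 kHz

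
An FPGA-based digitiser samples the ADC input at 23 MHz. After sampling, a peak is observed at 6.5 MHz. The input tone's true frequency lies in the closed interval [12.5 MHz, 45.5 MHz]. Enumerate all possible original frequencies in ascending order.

16.5 MHz, 29.5 MHz, 39.5 MHz

Frequencies that alias to 6.5 MHz are k·fs ± 6.5 MHz for integer k ≥ 0.
k=0: 6.5 MHz.
k=1: 16.5 MHz, 29.5 MHz.
k=2: 39.5 MHz, 52.5 MHz.
k=3: 62.5 MHz, 75.5 MHz.
Within [12.5 MHz, 45.5 MHz]: 16.5 MHz, 29.5 MHz, 39.5 MHz.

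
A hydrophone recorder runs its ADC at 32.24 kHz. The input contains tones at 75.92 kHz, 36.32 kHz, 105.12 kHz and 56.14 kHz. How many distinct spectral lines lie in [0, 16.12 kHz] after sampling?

fs/2 = 16.12 kHz.
75.92 kHz mod fs = 11.44 kHz.
11.44 kHz ≤ fs/2 = 16.12 kHz, appears at 11.44 kHz.
36.32 kHz mod fs = 4.08 kHz.
4.08 kHz ≤ fs/2 = 16.12 kHz, appears at 4.08 kHz.
105.12 kHz mod fs = 8.4 kHz.
8.4 kHz ≤ fs/2 = 16.12 kHz, appears at 8.4 kHz.
56.14 kHz mod fs = 23.9 kHz.
23.9 kHz > fs/2 = 16.12 kHz, folds to fs − 23.9 kHz = 8.34 kHz.
Distinct values: {4.08 kHz, 8.34 kHz, 8.4 kHz, 11.44 kHz} → 4.

4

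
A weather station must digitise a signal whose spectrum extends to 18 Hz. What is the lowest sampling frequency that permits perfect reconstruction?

Nyquist rate = 2 × 18 Hz = 36 Hz.

36 Hz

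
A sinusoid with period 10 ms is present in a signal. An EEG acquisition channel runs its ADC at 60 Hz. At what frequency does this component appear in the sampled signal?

T = 10 ms → f = 1/T = 100 Hz.
100 Hz mod fs = 40 Hz.
40 Hz > fs/2 = 30 Hz, folds to fs − 40 Hz = 20 Hz.

20 Hz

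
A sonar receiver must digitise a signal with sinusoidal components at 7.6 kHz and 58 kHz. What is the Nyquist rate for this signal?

Highest-frequency component: 58 kHz.
Nyquist rate = 2 × 58 kHz = 116 kHz.

116 kHz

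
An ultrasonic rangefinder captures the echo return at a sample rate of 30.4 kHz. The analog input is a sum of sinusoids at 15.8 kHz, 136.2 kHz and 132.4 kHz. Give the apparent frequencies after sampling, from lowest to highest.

10.8 kHz, 14.6 kHz

fs/2 = 15.2 kHz.
15.8 kHz > fs/2 = 15.2 kHz, folds to fs − 15.8 kHz = 14.6 kHz.
136.2 kHz mod fs = 14.6 kHz.
14.6 kHz ≤ fs/2 = 15.2 kHz, appears at 14.6 kHz.
132.4 kHz mod fs = 10.8 kHz.
10.8 kHz ≤ fs/2 = 15.2 kHz, appears at 10.8 kHz.
Distinct values: {10.8 kHz, 14.6 kHz}.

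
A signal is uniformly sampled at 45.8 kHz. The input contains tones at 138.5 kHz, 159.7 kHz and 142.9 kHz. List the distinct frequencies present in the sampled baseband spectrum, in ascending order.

1.1 kHz, 5.5 kHz, 22.3 kHz

fs/2 = 22.9 kHz.
138.5 kHz mod fs = 1.1 kHz.
1.1 kHz ≤ fs/2 = 22.9 kHz, appears at 1.1 kHz.
159.7 kHz mod fs = 22.3 kHz.
22.3 kHz ≤ fs/2 = 22.9 kHz, appears at 22.3 kHz.
142.9 kHz mod fs = 5.5 kHz.
5.5 kHz ≤ fs/2 = 22.9 kHz, appears at 5.5 kHz.
Distinct values: {1.1 kHz, 5.5 kHz, 22.3 kHz}.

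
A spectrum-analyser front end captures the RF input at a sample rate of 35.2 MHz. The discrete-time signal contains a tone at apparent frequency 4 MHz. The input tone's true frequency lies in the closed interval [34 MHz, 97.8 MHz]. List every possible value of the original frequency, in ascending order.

39.2 MHz, 66.4 MHz, 74.4 MHz

Frequencies that alias to 4 MHz are k·fs ± 4 MHz for integer k ≥ 0.
k=0: 4 MHz.
k=1: 31.2 MHz, 39.2 MHz.
k=2: 66.4 MHz, 74.4 MHz.
k=3: 101.6 MHz, 109.6 MHz.
Within [34 MHz, 97.8 MHz]: 39.2 MHz, 66.4 MHz, 74.4 MHz.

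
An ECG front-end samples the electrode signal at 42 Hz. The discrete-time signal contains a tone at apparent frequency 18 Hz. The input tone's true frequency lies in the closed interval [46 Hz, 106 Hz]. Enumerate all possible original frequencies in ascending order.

60 Hz, 66 Hz, 102 Hz

Frequencies that alias to 18 Hz are k·fs ± 18 Hz for integer k ≥ 0.
k=0: 18 Hz.
k=1: 24 Hz, 60 Hz.
k=2: 66 Hz, 102 Hz.
k=3: 108 Hz, 144 Hz.
Within [46 Hz, 106 Hz]: 60 Hz, 66 Hz, 102 Hz.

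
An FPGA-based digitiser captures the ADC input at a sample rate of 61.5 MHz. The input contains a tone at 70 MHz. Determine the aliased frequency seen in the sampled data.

8.5 MHz

70 MHz mod fs = 8.5 MHz.
8.5 MHz ≤ fs/2 = 30.75 MHz, appears at 8.5 MHz.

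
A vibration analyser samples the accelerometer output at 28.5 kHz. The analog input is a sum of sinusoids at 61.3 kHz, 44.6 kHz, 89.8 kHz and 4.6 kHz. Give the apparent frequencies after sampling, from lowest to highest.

4.3 kHz, 4.6 kHz, 12.4 kHz

fs/2 = 14.25 kHz.
61.3 kHz mod fs = 4.3 kHz.
4.3 kHz ≤ fs/2 = 14.25 kHz, appears at 4.3 kHz.
44.6 kHz mod fs = 16.1 kHz.
16.1 kHz > fs/2 = 14.25 kHz, folds to fs − 16.1 kHz = 12.4 kHz.
89.8 kHz mod fs = 4.3 kHz.
4.3 kHz ≤ fs/2 = 14.25 kHz, appears at 4.3 kHz.
4.6 kHz ≤ fs/2 = 14.25 kHz, passes unchanged.
Distinct values: {4.3 kHz, 4.6 kHz, 12.4 kHz}.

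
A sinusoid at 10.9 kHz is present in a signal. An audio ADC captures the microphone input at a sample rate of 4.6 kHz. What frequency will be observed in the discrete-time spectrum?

1.7 kHz

10.9 kHz mod fs = 1.7 kHz.
1.7 kHz ≤ fs/2 = 2.3 kHz, appears at 1.7 kHz.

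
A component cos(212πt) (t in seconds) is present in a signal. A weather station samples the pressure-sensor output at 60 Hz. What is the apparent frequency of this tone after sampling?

ω = 212π rad/s → f = ω/(2π) = 106 Hz.
106 Hz mod fs = 46 Hz.
46 Hz > fs/2 = 30 Hz, folds to fs − 46 Hz = 14 Hz.

14 Hz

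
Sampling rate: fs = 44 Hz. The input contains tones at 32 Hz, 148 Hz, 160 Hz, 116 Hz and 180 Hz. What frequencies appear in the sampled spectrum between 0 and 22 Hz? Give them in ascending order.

4 Hz, 12 Hz, 16 Hz

fs/2 = 22 Hz.
32 Hz > fs/2 = 22 Hz, folds to fs − 32 Hz = 12 Hz.
148 Hz mod fs = 16 Hz.
16 Hz ≤ fs/2 = 22 Hz, appears at 16 Hz.
160 Hz mod fs = 28 Hz.
28 Hz > fs/2 = 22 Hz, folds to fs − 28 Hz = 16 Hz.
116 Hz mod fs = 28 Hz.
28 Hz > fs/2 = 22 Hz, folds to fs − 28 Hz = 16 Hz.
180 Hz mod fs = 4 Hz.
4 Hz ≤ fs/2 = 22 Hz, appears at 4 Hz.
Distinct values: {4 Hz, 12 Hz, 16 Hz}.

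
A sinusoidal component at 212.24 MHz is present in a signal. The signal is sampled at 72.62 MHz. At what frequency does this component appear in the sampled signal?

212.24 MHz mod fs = 67 MHz.
67 MHz > fs/2 = 36.31 MHz, folds to fs − 67 MHz = 5.62 MHz.

5.62 MHz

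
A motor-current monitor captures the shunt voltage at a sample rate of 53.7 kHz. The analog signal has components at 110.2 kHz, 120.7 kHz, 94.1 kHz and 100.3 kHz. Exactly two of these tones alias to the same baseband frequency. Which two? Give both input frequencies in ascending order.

fs/2 = 26.85 kHz.
110.2 kHz mod fs = 2.8 kHz.
2.8 kHz ≤ fs/2 = 26.85 kHz, appears at 2.8 kHz.
120.7 kHz mod fs = 13.3 kHz.
13.3 kHz ≤ fs/2 = 26.85 kHz, appears at 13.3 kHz.
94.1 kHz mod fs = 40.4 kHz.
40.4 kHz > fs/2 = 26.85 kHz, folds to fs − 40.4 kHz = 13.3 kHz.
100.3 kHz mod fs = 46.6 kHz.
46.6 kHz > fs/2 = 26.85 kHz, folds to fs − 46.6 kHz = 7.1 kHz.
94.1 kHz and 120.7 kHz both map to 13.3 kHz.

94.1 kHz, 120.7 kHz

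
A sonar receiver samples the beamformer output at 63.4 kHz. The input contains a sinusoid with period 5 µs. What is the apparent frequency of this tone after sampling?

9.8 kHz

T = 5 µs → f = 1/T = 200 kHz.
200 kHz mod fs = 9.8 kHz.
9.8 kHz ≤ fs/2 = 31.7 kHz, appears at 9.8 kHz.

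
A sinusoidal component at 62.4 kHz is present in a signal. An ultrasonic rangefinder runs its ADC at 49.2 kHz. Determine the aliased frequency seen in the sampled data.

62.4 kHz mod fs = 13.2 kHz.
13.2 kHz ≤ fs/2 = 24.6 kHz, appears at 13.2 kHz.

13.2 kHz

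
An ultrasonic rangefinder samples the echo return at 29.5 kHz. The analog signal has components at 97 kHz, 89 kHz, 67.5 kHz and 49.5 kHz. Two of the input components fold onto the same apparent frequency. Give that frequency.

fs/2 = 14.75 kHz.
97 kHz mod fs = 8.5 kHz.
8.5 kHz ≤ fs/2 = 14.75 kHz, appears at 8.5 kHz.
89 kHz mod fs = 0.5 kHz.
0.5 kHz ≤ fs/2 = 14.75 kHz, appears at 0.5 kHz.
67.5 kHz mod fs = 8.5 kHz.
8.5 kHz ≤ fs/2 = 14.75 kHz, appears at 8.5 kHz.
49.5 kHz mod fs = 20 kHz.
20 kHz > fs/2 = 14.75 kHz, folds to fs − 20 kHz = 9.5 kHz.
67.5 kHz and 97 kHz both map to 8.5 kHz.

8.5 kHz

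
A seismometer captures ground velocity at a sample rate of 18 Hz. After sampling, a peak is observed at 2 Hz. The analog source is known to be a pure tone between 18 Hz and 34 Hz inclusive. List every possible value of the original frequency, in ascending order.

Frequencies that alias to 2 Hz are k·fs ± 2 Hz for integer k ≥ 0.
k=0: 2 Hz.
k=1: 16 Hz, 20 Hz.
k=2: 34 Hz, 38 Hz.
k=3: 52 Hz, 56 Hz.
Within [18 Hz, 34 Hz]: 20 Hz, 34 Hz.

20 Hz, 34 Hz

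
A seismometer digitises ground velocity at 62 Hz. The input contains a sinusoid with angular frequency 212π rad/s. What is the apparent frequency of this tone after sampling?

18 Hz

ω = 212π rad/s → f = ω/(2π) = 106 Hz.
106 Hz mod fs = 44 Hz.
44 Hz > fs/2 = 31 Hz, folds to fs − 44 Hz = 18 Hz.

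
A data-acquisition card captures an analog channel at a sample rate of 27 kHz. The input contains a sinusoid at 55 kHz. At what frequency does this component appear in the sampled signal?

1 kHz

55 kHz mod fs = 1 kHz.
1 kHz ≤ fs/2 = 13.5 kHz, appears at 1 kHz.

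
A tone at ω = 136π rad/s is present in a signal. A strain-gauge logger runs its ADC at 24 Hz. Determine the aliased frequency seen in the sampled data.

4 Hz

ω = 136π rad/s → f = ω/(2π) = 68 Hz.
68 Hz mod fs = 20 Hz.
20 Hz > fs/2 = 12 Hz, folds to fs − 20 Hz = 4 Hz.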